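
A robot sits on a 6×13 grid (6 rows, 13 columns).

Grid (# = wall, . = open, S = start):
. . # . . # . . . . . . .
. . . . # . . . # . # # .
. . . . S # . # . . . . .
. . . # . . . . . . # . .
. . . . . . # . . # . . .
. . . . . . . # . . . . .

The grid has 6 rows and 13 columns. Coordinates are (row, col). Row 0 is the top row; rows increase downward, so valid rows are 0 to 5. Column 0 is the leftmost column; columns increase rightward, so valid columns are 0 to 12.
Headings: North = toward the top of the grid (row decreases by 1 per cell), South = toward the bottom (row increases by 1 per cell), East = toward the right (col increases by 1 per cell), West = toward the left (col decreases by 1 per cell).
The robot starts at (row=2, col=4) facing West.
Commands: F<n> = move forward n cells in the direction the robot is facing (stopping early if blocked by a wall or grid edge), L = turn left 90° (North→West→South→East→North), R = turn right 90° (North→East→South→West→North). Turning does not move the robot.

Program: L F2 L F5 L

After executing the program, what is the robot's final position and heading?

Start: (row=2, col=4), facing West
  L: turn left, now facing South
  F2: move forward 2, now at (row=4, col=4)
  L: turn left, now facing East
  F5: move forward 1/5 (blocked), now at (row=4, col=5)
  L: turn left, now facing North
Final: (row=4, col=5), facing North

Answer: Final position: (row=4, col=5), facing North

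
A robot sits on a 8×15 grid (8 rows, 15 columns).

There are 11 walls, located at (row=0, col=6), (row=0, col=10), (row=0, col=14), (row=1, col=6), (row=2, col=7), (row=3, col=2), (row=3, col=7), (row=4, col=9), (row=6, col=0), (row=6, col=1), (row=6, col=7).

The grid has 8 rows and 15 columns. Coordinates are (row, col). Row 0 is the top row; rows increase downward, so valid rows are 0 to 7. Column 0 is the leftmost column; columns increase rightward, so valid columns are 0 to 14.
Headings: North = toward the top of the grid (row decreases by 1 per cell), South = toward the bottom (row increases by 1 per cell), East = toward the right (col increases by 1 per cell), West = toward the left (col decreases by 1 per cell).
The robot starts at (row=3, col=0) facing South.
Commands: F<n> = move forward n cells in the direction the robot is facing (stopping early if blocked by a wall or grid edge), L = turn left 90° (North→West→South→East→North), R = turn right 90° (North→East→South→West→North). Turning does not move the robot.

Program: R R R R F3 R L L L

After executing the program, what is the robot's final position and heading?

Answer: Final position: (row=5, col=0), facing North

Derivation:
Start: (row=3, col=0), facing South
  R: turn right, now facing West
  R: turn right, now facing North
  R: turn right, now facing East
  R: turn right, now facing South
  F3: move forward 2/3 (blocked), now at (row=5, col=0)
  R: turn right, now facing West
  L: turn left, now facing South
  L: turn left, now facing East
  L: turn left, now facing North
Final: (row=5, col=0), facing North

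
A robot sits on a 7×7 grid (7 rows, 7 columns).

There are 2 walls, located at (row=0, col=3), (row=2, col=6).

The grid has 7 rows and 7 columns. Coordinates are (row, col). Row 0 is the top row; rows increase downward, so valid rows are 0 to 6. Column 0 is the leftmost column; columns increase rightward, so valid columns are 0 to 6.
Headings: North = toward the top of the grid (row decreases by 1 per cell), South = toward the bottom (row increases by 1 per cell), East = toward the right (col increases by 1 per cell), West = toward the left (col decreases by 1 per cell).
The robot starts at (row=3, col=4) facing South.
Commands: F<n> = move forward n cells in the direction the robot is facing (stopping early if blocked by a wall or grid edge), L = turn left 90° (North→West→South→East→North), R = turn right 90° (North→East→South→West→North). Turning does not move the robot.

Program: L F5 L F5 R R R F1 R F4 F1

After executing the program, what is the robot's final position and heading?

Start: (row=3, col=4), facing South
  L: turn left, now facing East
  F5: move forward 2/5 (blocked), now at (row=3, col=6)
  L: turn left, now facing North
  F5: move forward 0/5 (blocked), now at (row=3, col=6)
  R: turn right, now facing East
  R: turn right, now facing South
  R: turn right, now facing West
  F1: move forward 1, now at (row=3, col=5)
  R: turn right, now facing North
  F4: move forward 3/4 (blocked), now at (row=0, col=5)
  F1: move forward 0/1 (blocked), now at (row=0, col=5)
Final: (row=0, col=5), facing North

Answer: Final position: (row=0, col=5), facing North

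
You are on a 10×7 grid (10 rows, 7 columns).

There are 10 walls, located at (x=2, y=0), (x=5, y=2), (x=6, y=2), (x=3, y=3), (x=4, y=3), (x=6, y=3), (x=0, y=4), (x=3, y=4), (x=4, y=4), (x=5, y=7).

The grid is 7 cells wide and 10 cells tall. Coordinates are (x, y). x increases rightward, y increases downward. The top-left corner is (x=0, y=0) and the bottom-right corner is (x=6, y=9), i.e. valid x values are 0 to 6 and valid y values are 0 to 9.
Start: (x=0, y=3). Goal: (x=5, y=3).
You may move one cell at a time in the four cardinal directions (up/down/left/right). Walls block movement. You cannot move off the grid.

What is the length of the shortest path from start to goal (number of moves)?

BFS from (x=0, y=3) until reaching (x=5, y=3):
  Distance 0: (x=0, y=3)
  Distance 1: (x=0, y=2), (x=1, y=3)
  Distance 2: (x=0, y=1), (x=1, y=2), (x=2, y=3), (x=1, y=4)
  Distance 3: (x=0, y=0), (x=1, y=1), (x=2, y=2), (x=2, y=4), (x=1, y=5)
  Distance 4: (x=1, y=0), (x=2, y=1), (x=3, y=2), (x=0, y=5), (x=2, y=5), (x=1, y=6)
  Distance 5: (x=3, y=1), (x=4, y=2), (x=3, y=5), (x=0, y=6), (x=2, y=6), (x=1, y=7)
  Distance 6: (x=3, y=0), (x=4, y=1), (x=4, y=5), (x=3, y=6), (x=0, y=7), (x=2, y=7), (x=1, y=8)
  Distance 7: (x=4, y=0), (x=5, y=1), (x=5, y=5), (x=4, y=6), (x=3, y=7), (x=0, y=8), (x=2, y=8), (x=1, y=9)
  Distance 8: (x=5, y=0), (x=6, y=1), (x=5, y=4), (x=6, y=5), (x=5, y=6), (x=4, y=7), (x=3, y=8), (x=0, y=9), (x=2, y=9)
  Distance 9: (x=6, y=0), (x=5, y=3), (x=6, y=4), (x=6, y=6), (x=4, y=8), (x=3, y=9)  <- goal reached here
One shortest path (9 moves): (x=0, y=3) -> (x=1, y=3) -> (x=2, y=3) -> (x=2, y=4) -> (x=2, y=5) -> (x=3, y=5) -> (x=4, y=5) -> (x=5, y=5) -> (x=5, y=4) -> (x=5, y=3)

Answer: Shortest path length: 9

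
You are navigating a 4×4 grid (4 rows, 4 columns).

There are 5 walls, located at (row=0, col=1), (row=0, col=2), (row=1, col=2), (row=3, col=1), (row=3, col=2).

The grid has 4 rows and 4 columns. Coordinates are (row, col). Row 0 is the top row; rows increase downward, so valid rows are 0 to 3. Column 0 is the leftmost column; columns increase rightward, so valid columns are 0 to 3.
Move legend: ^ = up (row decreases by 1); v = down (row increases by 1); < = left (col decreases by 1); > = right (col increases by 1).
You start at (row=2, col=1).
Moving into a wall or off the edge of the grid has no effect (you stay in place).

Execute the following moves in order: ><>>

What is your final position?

Start: (row=2, col=1)
  > (right): (row=2, col=1) -> (row=2, col=2)
  < (left): (row=2, col=2) -> (row=2, col=1)
  > (right): (row=2, col=1) -> (row=2, col=2)
  > (right): (row=2, col=2) -> (row=2, col=3)
Final: (row=2, col=3)

Answer: Final position: (row=2, col=3)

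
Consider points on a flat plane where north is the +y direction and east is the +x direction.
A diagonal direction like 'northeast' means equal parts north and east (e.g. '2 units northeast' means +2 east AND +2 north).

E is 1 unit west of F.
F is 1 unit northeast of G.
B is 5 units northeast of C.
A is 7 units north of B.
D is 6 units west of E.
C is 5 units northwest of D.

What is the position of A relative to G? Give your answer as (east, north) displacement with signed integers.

Place G at the origin (east=0, north=0).
  F is 1 unit northeast of G: delta (east=+1, north=+1); F at (east=1, north=1).
  E is 1 unit west of F: delta (east=-1, north=+0); E at (east=0, north=1).
  D is 6 units west of E: delta (east=-6, north=+0); D at (east=-6, north=1).
  C is 5 units northwest of D: delta (east=-5, north=+5); C at (east=-11, north=6).
  B is 5 units northeast of C: delta (east=+5, north=+5); B at (east=-6, north=11).
  A is 7 units north of B: delta (east=+0, north=+7); A at (east=-6, north=18).
Therefore A relative to G: (east=-6, north=18).

Answer: A is at (east=-6, north=18) relative to G.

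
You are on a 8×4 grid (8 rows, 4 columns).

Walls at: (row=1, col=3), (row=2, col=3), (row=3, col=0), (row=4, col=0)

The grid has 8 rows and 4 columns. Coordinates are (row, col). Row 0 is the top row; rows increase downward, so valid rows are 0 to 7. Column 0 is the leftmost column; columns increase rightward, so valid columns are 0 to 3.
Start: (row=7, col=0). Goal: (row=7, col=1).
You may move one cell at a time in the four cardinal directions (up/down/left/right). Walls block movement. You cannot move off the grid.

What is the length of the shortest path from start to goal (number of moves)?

Answer: Shortest path length: 1

Derivation:
BFS from (row=7, col=0) until reaching (row=7, col=1):
  Distance 0: (row=7, col=0)
  Distance 1: (row=6, col=0), (row=7, col=1)  <- goal reached here
One shortest path (1 moves): (row=7, col=0) -> (row=7, col=1)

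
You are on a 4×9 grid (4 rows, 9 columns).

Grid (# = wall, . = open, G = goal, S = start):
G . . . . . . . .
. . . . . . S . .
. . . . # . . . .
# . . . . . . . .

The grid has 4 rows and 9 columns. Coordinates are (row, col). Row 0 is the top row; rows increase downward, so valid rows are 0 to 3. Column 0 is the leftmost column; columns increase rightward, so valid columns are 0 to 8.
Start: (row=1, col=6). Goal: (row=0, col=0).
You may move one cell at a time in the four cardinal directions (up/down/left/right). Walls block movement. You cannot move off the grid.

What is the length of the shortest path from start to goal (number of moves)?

BFS from (row=1, col=6) until reaching (row=0, col=0):
  Distance 0: (row=1, col=6)
  Distance 1: (row=0, col=6), (row=1, col=5), (row=1, col=7), (row=2, col=6)
  Distance 2: (row=0, col=5), (row=0, col=7), (row=1, col=4), (row=1, col=8), (row=2, col=5), (row=2, col=7), (row=3, col=6)
  Distance 3: (row=0, col=4), (row=0, col=8), (row=1, col=3), (row=2, col=8), (row=3, col=5), (row=3, col=7)
  Distance 4: (row=0, col=3), (row=1, col=2), (row=2, col=3), (row=3, col=4), (row=3, col=8)
  Distance 5: (row=0, col=2), (row=1, col=1), (row=2, col=2), (row=3, col=3)
  Distance 6: (row=0, col=1), (row=1, col=0), (row=2, col=1), (row=3, col=2)
  Distance 7: (row=0, col=0), (row=2, col=0), (row=3, col=1)  <- goal reached here
One shortest path (7 moves): (row=1, col=6) -> (row=1, col=5) -> (row=1, col=4) -> (row=1, col=3) -> (row=1, col=2) -> (row=1, col=1) -> (row=1, col=0) -> (row=0, col=0)

Answer: Shortest path length: 7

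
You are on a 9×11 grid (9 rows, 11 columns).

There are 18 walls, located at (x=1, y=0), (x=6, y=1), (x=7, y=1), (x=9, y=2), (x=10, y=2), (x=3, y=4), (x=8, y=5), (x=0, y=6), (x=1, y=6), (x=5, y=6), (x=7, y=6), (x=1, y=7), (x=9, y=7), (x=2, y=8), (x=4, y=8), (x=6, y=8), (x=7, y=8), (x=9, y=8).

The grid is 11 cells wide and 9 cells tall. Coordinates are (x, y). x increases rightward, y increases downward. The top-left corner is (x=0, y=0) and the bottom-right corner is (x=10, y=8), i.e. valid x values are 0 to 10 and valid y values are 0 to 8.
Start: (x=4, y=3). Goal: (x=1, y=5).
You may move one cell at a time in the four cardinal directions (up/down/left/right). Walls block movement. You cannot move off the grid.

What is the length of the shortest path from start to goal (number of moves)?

Answer: Shortest path length: 5

Derivation:
BFS from (x=4, y=3) until reaching (x=1, y=5):
  Distance 0: (x=4, y=3)
  Distance 1: (x=4, y=2), (x=3, y=3), (x=5, y=3), (x=4, y=4)
  Distance 2: (x=4, y=1), (x=3, y=2), (x=5, y=2), (x=2, y=3), (x=6, y=3), (x=5, y=4), (x=4, y=5)
  Distance 3: (x=4, y=0), (x=3, y=1), (x=5, y=1), (x=2, y=2), (x=6, y=2), (x=1, y=3), (x=7, y=3), (x=2, y=4), (x=6, y=4), (x=3, y=5), (x=5, y=5), (x=4, y=6)
  Distance 4: (x=3, y=0), (x=5, y=0), (x=2, y=1), (x=1, y=2), (x=7, y=2), (x=0, y=3), (x=8, y=3), (x=1, y=4), (x=7, y=4), (x=2, y=5), (x=6, y=5), (x=3, y=6), (x=4, y=7)
  Distance 5: (x=2, y=0), (x=6, y=0), (x=1, y=1), (x=0, y=2), (x=8, y=2), (x=9, y=3), (x=0, y=4), (x=8, y=4), (x=1, y=5), (x=7, y=5), (x=2, y=6), (x=6, y=6), (x=3, y=7), (x=5, y=7)  <- goal reached here
One shortest path (5 moves): (x=4, y=3) -> (x=3, y=3) -> (x=2, y=3) -> (x=1, y=3) -> (x=1, y=4) -> (x=1, y=5)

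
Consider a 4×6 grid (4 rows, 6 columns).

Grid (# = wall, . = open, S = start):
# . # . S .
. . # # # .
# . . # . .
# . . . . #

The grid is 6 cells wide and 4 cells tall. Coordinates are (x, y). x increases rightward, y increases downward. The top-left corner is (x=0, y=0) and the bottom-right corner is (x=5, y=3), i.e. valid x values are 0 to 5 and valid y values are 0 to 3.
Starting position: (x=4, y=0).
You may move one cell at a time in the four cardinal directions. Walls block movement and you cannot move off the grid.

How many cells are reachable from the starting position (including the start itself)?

BFS flood-fill from (x=4, y=0):
  Distance 0: (x=4, y=0)
  Distance 1: (x=3, y=0), (x=5, y=0)
  Distance 2: (x=5, y=1)
  Distance 3: (x=5, y=2)
  Distance 4: (x=4, y=2)
  Distance 5: (x=4, y=3)
  Distance 6: (x=3, y=3)
  Distance 7: (x=2, y=3)
  Distance 8: (x=2, y=2), (x=1, y=3)
  Distance 9: (x=1, y=2)
  Distance 10: (x=1, y=1)
  Distance 11: (x=1, y=0), (x=0, y=1)
Total reachable: 15 (grid has 15 open cells total)

Answer: Reachable cells: 15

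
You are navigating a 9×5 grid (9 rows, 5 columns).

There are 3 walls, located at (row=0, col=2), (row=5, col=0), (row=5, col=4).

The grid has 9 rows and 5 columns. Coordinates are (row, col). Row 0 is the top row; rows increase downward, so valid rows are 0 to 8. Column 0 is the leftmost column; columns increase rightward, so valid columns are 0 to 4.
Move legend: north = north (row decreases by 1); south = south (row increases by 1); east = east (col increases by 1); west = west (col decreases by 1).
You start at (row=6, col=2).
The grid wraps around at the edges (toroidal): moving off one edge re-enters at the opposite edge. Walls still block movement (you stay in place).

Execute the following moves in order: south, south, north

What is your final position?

Answer: Final position: (row=7, col=2)

Derivation:
Start: (row=6, col=2)
  south (south): (row=6, col=2) -> (row=7, col=2)
  south (south): (row=7, col=2) -> (row=8, col=2)
  north (north): (row=8, col=2) -> (row=7, col=2)
Final: (row=7, col=2)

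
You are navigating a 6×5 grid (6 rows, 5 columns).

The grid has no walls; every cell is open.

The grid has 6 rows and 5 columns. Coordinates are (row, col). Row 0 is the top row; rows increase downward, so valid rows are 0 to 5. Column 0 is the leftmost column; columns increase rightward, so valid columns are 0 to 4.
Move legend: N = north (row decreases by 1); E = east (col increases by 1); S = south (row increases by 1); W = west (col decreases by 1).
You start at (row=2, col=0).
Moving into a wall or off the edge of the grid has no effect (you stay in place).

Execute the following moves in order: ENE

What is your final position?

Start: (row=2, col=0)
  E (east): (row=2, col=0) -> (row=2, col=1)
  N (north): (row=2, col=1) -> (row=1, col=1)
  E (east): (row=1, col=1) -> (row=1, col=2)
Final: (row=1, col=2)

Answer: Final position: (row=1, col=2)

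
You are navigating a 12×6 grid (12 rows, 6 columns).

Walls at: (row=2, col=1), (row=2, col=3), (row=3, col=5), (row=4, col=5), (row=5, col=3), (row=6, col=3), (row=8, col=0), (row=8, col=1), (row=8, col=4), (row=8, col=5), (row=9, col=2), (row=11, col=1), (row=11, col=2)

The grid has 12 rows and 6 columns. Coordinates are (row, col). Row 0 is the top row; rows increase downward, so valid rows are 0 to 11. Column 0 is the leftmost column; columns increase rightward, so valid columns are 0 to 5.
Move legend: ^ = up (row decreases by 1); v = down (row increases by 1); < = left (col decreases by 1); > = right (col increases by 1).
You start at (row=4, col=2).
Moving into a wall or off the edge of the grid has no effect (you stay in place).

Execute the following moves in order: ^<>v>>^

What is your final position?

Answer: Final position: (row=3, col=4)

Derivation:
Start: (row=4, col=2)
  ^ (up): (row=4, col=2) -> (row=3, col=2)
  < (left): (row=3, col=2) -> (row=3, col=1)
  > (right): (row=3, col=1) -> (row=3, col=2)
  v (down): (row=3, col=2) -> (row=4, col=2)
  > (right): (row=4, col=2) -> (row=4, col=3)
  > (right): (row=4, col=3) -> (row=4, col=4)
  ^ (up): (row=4, col=4) -> (row=3, col=4)
Final: (row=3, col=4)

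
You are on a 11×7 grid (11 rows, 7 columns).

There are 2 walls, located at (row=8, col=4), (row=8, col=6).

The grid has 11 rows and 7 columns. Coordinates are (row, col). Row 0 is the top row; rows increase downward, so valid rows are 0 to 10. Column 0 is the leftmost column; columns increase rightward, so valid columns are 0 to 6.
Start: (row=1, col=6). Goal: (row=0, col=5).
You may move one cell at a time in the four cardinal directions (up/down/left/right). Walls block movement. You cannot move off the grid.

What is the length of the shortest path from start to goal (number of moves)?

Answer: Shortest path length: 2

Derivation:
BFS from (row=1, col=6) until reaching (row=0, col=5):
  Distance 0: (row=1, col=6)
  Distance 1: (row=0, col=6), (row=1, col=5), (row=2, col=6)
  Distance 2: (row=0, col=5), (row=1, col=4), (row=2, col=5), (row=3, col=6)  <- goal reached here
One shortest path (2 moves): (row=1, col=6) -> (row=1, col=5) -> (row=0, col=5)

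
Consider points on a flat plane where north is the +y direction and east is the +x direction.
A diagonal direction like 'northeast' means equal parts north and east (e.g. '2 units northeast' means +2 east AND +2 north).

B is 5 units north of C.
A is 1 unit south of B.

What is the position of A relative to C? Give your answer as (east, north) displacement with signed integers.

Answer: A is at (east=0, north=4) relative to C.

Derivation:
Place C at the origin (east=0, north=0).
  B is 5 units north of C: delta (east=+0, north=+5); B at (east=0, north=5).
  A is 1 unit south of B: delta (east=+0, north=-1); A at (east=0, north=4).
Therefore A relative to C: (east=0, north=4).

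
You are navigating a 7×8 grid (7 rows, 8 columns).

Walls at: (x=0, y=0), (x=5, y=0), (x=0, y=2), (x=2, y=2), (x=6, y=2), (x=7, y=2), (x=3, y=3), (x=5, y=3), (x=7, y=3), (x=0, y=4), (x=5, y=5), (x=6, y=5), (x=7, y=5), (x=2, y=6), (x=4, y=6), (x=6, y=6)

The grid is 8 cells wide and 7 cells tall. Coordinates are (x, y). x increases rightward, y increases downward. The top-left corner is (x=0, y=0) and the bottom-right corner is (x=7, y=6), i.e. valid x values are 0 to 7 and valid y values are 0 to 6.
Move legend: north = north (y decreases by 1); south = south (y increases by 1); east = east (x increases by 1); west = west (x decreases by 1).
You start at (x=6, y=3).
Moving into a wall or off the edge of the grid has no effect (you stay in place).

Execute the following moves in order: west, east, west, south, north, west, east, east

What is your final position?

Answer: Final position: (x=6, y=3)

Derivation:
Start: (x=6, y=3)
  west (west): blocked, stay at (x=6, y=3)
  east (east): blocked, stay at (x=6, y=3)
  west (west): blocked, stay at (x=6, y=3)
  south (south): (x=6, y=3) -> (x=6, y=4)
  north (north): (x=6, y=4) -> (x=6, y=3)
  west (west): blocked, stay at (x=6, y=3)
  east (east): blocked, stay at (x=6, y=3)
  east (east): blocked, stay at (x=6, y=3)
Final: (x=6, y=3)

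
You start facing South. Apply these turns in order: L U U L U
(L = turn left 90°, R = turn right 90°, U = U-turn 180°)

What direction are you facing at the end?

Start: South
  L (left (90° counter-clockwise)) -> East
  U (U-turn (180°)) -> West
  U (U-turn (180°)) -> East
  L (left (90° counter-clockwise)) -> North
  U (U-turn (180°)) -> South
Final: South

Answer: Final heading: South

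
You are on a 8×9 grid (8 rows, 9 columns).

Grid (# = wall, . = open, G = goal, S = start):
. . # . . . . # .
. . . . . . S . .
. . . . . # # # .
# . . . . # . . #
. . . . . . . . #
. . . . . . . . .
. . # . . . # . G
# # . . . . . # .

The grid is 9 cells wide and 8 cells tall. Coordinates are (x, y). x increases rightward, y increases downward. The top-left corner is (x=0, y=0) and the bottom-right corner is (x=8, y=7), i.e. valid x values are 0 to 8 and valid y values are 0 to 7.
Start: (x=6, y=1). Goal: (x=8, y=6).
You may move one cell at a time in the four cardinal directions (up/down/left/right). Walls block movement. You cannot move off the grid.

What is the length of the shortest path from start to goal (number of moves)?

BFS from (x=6, y=1) until reaching (x=8, y=6):
  Distance 0: (x=6, y=1)
  Distance 1: (x=6, y=0), (x=5, y=1), (x=7, y=1)
  Distance 2: (x=5, y=0), (x=4, y=1), (x=8, y=1)
  Distance 3: (x=4, y=0), (x=8, y=0), (x=3, y=1), (x=4, y=2), (x=8, y=2)
  Distance 4: (x=3, y=0), (x=2, y=1), (x=3, y=2), (x=4, y=3)
  Distance 5: (x=1, y=1), (x=2, y=2), (x=3, y=3), (x=4, y=4)
  Distance 6: (x=1, y=0), (x=0, y=1), (x=1, y=2), (x=2, y=3), (x=3, y=4), (x=5, y=4), (x=4, y=5)
  Distance 7: (x=0, y=0), (x=0, y=2), (x=1, y=3), (x=2, y=4), (x=6, y=4), (x=3, y=5), (x=5, y=5), (x=4, y=6)
  Distance 8: (x=6, y=3), (x=1, y=4), (x=7, y=4), (x=2, y=5), (x=6, y=5), (x=3, y=6), (x=5, y=6), (x=4, y=7)
  Distance 9: (x=7, y=3), (x=0, y=4), (x=1, y=5), (x=7, y=5), (x=3, y=7), (x=5, y=7)
  Distance 10: (x=0, y=5), (x=8, y=5), (x=1, y=6), (x=7, y=6), (x=2, y=7), (x=6, y=7)
  Distance 11: (x=0, y=6), (x=8, y=6)  <- goal reached here
One shortest path (11 moves): (x=6, y=1) -> (x=5, y=1) -> (x=4, y=1) -> (x=4, y=2) -> (x=4, y=3) -> (x=4, y=4) -> (x=5, y=4) -> (x=6, y=4) -> (x=7, y=4) -> (x=7, y=5) -> (x=8, y=5) -> (x=8, y=6)

Answer: Shortest path length: 11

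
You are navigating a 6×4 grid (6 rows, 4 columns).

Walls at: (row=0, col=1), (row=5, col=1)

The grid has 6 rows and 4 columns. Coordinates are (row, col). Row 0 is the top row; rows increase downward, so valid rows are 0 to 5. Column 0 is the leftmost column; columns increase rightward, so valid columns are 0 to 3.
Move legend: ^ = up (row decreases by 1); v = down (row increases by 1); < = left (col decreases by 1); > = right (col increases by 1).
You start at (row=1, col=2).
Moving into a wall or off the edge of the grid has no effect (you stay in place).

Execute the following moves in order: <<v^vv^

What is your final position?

Start: (row=1, col=2)
  < (left): (row=1, col=2) -> (row=1, col=1)
  < (left): (row=1, col=1) -> (row=1, col=0)
  v (down): (row=1, col=0) -> (row=2, col=0)
  ^ (up): (row=2, col=0) -> (row=1, col=0)
  v (down): (row=1, col=0) -> (row=2, col=0)
  v (down): (row=2, col=0) -> (row=3, col=0)
  ^ (up): (row=3, col=0) -> (row=2, col=0)
Final: (row=2, col=0)

Answer: Final position: (row=2, col=0)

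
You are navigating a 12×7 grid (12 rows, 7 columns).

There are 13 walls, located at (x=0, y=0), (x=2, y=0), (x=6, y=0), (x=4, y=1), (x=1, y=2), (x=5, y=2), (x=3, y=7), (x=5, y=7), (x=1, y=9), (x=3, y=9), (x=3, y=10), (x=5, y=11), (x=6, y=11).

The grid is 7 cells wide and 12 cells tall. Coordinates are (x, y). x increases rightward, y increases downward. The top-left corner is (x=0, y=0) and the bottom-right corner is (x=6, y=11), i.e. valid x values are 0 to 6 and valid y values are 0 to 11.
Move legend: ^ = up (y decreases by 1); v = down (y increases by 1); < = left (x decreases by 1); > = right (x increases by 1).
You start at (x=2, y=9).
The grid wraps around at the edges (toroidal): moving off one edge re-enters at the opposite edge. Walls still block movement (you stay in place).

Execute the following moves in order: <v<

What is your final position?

Start: (x=2, y=9)
  < (left): blocked, stay at (x=2, y=9)
  v (down): (x=2, y=9) -> (x=2, y=10)
  < (left): (x=2, y=10) -> (x=1, y=10)
Final: (x=1, y=10)

Answer: Final position: (x=1, y=10)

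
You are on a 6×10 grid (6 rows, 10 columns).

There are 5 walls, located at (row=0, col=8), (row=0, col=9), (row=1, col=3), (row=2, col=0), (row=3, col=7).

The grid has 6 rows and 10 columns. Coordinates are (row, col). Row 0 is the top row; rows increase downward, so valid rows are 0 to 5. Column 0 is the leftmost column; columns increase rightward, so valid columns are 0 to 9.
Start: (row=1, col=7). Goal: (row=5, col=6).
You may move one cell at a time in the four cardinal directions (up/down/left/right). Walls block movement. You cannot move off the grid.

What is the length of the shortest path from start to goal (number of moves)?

BFS from (row=1, col=7) until reaching (row=5, col=6):
  Distance 0: (row=1, col=7)
  Distance 1: (row=0, col=7), (row=1, col=6), (row=1, col=8), (row=2, col=7)
  Distance 2: (row=0, col=6), (row=1, col=5), (row=1, col=9), (row=2, col=6), (row=2, col=8)
  Distance 3: (row=0, col=5), (row=1, col=4), (row=2, col=5), (row=2, col=9), (row=3, col=6), (row=3, col=8)
  Distance 4: (row=0, col=4), (row=2, col=4), (row=3, col=5), (row=3, col=9), (row=4, col=6), (row=4, col=8)
  Distance 5: (row=0, col=3), (row=2, col=3), (row=3, col=4), (row=4, col=5), (row=4, col=7), (row=4, col=9), (row=5, col=6), (row=5, col=8)  <- goal reached here
One shortest path (5 moves): (row=1, col=7) -> (row=1, col=6) -> (row=2, col=6) -> (row=3, col=6) -> (row=4, col=6) -> (row=5, col=6)

Answer: Shortest path length: 5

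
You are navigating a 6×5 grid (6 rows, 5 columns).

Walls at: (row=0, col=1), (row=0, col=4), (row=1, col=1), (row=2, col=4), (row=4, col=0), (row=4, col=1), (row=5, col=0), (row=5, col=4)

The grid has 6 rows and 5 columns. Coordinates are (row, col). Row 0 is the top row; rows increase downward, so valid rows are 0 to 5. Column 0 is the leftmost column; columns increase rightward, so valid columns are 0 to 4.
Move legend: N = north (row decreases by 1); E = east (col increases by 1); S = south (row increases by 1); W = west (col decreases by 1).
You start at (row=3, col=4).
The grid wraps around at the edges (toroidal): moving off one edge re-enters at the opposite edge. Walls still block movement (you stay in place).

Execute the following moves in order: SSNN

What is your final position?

Answer: Final position: (row=3, col=4)

Derivation:
Start: (row=3, col=4)
  S (south): (row=3, col=4) -> (row=4, col=4)
  S (south): blocked, stay at (row=4, col=4)
  N (north): (row=4, col=4) -> (row=3, col=4)
  N (north): blocked, stay at (row=3, col=4)
Final: (row=3, col=4)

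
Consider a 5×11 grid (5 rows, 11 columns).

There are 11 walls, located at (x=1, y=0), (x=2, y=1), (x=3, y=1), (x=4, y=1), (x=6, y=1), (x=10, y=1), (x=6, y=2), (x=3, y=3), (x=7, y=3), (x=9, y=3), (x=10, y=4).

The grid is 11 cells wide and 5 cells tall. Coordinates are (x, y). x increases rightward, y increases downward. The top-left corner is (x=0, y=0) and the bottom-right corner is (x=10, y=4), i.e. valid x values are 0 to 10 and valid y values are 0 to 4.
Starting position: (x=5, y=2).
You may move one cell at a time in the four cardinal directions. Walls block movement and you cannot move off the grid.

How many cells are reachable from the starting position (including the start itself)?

BFS flood-fill from (x=5, y=2):
  Distance 0: (x=5, y=2)
  Distance 1: (x=5, y=1), (x=4, y=2), (x=5, y=3)
  Distance 2: (x=5, y=0), (x=3, y=2), (x=4, y=3), (x=6, y=3), (x=5, y=4)
  Distance 3: (x=4, y=0), (x=6, y=0), (x=2, y=2), (x=4, y=4), (x=6, y=4)
  Distance 4: (x=3, y=0), (x=7, y=0), (x=1, y=2), (x=2, y=3), (x=3, y=4), (x=7, y=4)
  Distance 5: (x=2, y=0), (x=8, y=0), (x=1, y=1), (x=7, y=1), (x=0, y=2), (x=1, y=3), (x=2, y=4), (x=8, y=4)
  Distance 6: (x=9, y=0), (x=0, y=1), (x=8, y=1), (x=7, y=2), (x=0, y=3), (x=8, y=3), (x=1, y=4), (x=9, y=4)
  Distance 7: (x=0, y=0), (x=10, y=0), (x=9, y=1), (x=8, y=2), (x=0, y=4)
  Distance 8: (x=9, y=2)
  Distance 9: (x=10, y=2)
  Distance 10: (x=10, y=3)
Total reachable: 44 (grid has 44 open cells total)

Answer: Reachable cells: 44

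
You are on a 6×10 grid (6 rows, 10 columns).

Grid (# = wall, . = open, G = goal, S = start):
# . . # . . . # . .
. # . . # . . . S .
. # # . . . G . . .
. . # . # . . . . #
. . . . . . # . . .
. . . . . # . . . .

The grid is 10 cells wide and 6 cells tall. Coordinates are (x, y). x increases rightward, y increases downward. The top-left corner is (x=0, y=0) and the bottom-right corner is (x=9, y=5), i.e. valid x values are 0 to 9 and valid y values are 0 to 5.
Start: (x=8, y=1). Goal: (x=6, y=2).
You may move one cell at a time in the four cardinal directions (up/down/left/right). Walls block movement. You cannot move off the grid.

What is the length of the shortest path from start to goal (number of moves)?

Answer: Shortest path length: 3

Derivation:
BFS from (x=8, y=1) until reaching (x=6, y=2):
  Distance 0: (x=8, y=1)
  Distance 1: (x=8, y=0), (x=7, y=1), (x=9, y=1), (x=8, y=2)
  Distance 2: (x=9, y=0), (x=6, y=1), (x=7, y=2), (x=9, y=2), (x=8, y=3)
  Distance 3: (x=6, y=0), (x=5, y=1), (x=6, y=2), (x=7, y=3), (x=8, y=4)  <- goal reached here
One shortest path (3 moves): (x=8, y=1) -> (x=7, y=1) -> (x=6, y=1) -> (x=6, y=2)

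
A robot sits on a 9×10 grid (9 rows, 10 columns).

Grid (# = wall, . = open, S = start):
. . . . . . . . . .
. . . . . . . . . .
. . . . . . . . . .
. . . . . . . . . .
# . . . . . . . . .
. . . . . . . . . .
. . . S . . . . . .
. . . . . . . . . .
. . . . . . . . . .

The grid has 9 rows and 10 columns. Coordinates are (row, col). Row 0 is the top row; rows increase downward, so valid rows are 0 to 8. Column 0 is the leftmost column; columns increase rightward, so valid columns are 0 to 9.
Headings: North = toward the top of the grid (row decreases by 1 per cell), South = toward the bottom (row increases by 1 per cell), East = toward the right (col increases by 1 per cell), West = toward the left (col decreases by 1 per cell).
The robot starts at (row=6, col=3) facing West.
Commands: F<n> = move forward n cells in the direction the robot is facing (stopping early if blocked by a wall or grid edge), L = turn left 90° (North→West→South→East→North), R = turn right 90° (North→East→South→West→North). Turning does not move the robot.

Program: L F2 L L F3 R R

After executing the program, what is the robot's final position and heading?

Answer: Final position: (row=5, col=3), facing South

Derivation:
Start: (row=6, col=3), facing West
  L: turn left, now facing South
  F2: move forward 2, now at (row=8, col=3)
  L: turn left, now facing East
  L: turn left, now facing North
  F3: move forward 3, now at (row=5, col=3)
  R: turn right, now facing East
  R: turn right, now facing South
Final: (row=5, col=3), facing South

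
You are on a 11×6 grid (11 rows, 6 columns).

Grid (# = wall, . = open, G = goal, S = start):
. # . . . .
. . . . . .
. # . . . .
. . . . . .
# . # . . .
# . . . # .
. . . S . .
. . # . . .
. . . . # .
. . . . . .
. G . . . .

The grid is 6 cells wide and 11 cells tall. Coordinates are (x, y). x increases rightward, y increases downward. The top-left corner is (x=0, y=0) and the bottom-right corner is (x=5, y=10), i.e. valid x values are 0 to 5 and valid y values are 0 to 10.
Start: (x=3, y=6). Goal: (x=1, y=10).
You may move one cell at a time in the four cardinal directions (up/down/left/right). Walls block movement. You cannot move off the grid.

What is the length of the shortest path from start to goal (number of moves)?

Answer: Shortest path length: 6

Derivation:
BFS from (x=3, y=6) until reaching (x=1, y=10):
  Distance 0: (x=3, y=6)
  Distance 1: (x=3, y=5), (x=2, y=6), (x=4, y=6), (x=3, y=7)
  Distance 2: (x=3, y=4), (x=2, y=5), (x=1, y=6), (x=5, y=6), (x=4, y=7), (x=3, y=8)
  Distance 3: (x=3, y=3), (x=4, y=4), (x=1, y=5), (x=5, y=5), (x=0, y=6), (x=1, y=7), (x=5, y=7), (x=2, y=8), (x=3, y=9)
  Distance 4: (x=3, y=2), (x=2, y=3), (x=4, y=3), (x=1, y=4), (x=5, y=4), (x=0, y=7), (x=1, y=8), (x=5, y=8), (x=2, y=9), (x=4, y=9), (x=3, y=10)
  Distance 5: (x=3, y=1), (x=2, y=2), (x=4, y=2), (x=1, y=3), (x=5, y=3), (x=0, y=8), (x=1, y=9), (x=5, y=9), (x=2, y=10), (x=4, y=10)
  Distance 6: (x=3, y=0), (x=2, y=1), (x=4, y=1), (x=5, y=2), (x=0, y=3), (x=0, y=9), (x=1, y=10), (x=5, y=10)  <- goal reached here
One shortest path (6 moves): (x=3, y=6) -> (x=2, y=6) -> (x=1, y=6) -> (x=1, y=7) -> (x=1, y=8) -> (x=1, y=9) -> (x=1, y=10)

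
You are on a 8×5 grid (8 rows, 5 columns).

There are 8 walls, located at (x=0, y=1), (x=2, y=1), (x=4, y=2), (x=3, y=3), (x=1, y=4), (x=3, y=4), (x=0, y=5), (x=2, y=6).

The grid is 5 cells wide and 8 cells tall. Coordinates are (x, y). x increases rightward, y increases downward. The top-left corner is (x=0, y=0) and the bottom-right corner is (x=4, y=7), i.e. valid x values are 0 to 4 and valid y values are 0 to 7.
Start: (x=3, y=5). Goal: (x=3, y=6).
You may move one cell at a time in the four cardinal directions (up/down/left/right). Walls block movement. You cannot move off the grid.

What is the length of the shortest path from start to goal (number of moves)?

BFS from (x=3, y=5) until reaching (x=3, y=6):
  Distance 0: (x=3, y=5)
  Distance 1: (x=2, y=5), (x=4, y=5), (x=3, y=6)  <- goal reached here
One shortest path (1 moves): (x=3, y=5) -> (x=3, y=6)

Answer: Shortest path length: 1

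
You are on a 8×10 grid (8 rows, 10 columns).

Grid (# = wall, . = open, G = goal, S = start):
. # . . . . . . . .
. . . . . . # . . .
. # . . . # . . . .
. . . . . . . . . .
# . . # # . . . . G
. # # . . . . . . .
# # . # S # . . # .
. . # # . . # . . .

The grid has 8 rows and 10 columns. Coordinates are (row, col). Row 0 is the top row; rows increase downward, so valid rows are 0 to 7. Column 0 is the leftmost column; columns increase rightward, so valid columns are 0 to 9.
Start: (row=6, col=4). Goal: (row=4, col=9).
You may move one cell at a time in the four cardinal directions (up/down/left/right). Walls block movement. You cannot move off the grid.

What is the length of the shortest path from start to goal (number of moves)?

Answer: Shortest path length: 7

Derivation:
BFS from (row=6, col=4) until reaching (row=4, col=9):
  Distance 0: (row=6, col=4)
  Distance 1: (row=5, col=4), (row=7, col=4)
  Distance 2: (row=5, col=3), (row=5, col=5), (row=7, col=5)
  Distance 3: (row=4, col=5), (row=5, col=6)
  Distance 4: (row=3, col=5), (row=4, col=6), (row=5, col=7), (row=6, col=6)
  Distance 5: (row=3, col=4), (row=3, col=6), (row=4, col=7), (row=5, col=8), (row=6, col=7)
  Distance 6: (row=2, col=4), (row=2, col=6), (row=3, col=3), (row=3, col=7), (row=4, col=8), (row=5, col=9), (row=7, col=7)
  Distance 7: (row=1, col=4), (row=2, col=3), (row=2, col=7), (row=3, col=2), (row=3, col=8), (row=4, col=9), (row=6, col=9), (row=7, col=8)  <- goal reached here
One shortest path (7 moves): (row=6, col=4) -> (row=5, col=4) -> (row=5, col=5) -> (row=5, col=6) -> (row=5, col=7) -> (row=5, col=8) -> (row=5, col=9) -> (row=4, col=9)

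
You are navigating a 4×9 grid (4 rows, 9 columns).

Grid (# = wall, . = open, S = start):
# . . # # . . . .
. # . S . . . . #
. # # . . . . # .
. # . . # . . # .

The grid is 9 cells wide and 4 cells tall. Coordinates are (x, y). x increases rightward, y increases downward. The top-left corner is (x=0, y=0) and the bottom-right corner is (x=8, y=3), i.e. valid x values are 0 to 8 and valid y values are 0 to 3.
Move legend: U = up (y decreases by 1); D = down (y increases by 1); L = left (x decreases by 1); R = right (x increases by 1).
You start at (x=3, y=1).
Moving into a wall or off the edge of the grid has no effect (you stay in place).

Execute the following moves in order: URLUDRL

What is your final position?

Answer: Final position: (x=3, y=2)

Derivation:
Start: (x=3, y=1)
  U (up): blocked, stay at (x=3, y=1)
  R (right): (x=3, y=1) -> (x=4, y=1)
  L (left): (x=4, y=1) -> (x=3, y=1)
  U (up): blocked, stay at (x=3, y=1)
  D (down): (x=3, y=1) -> (x=3, y=2)
  R (right): (x=3, y=2) -> (x=4, y=2)
  L (left): (x=4, y=2) -> (x=3, y=2)
Final: (x=3, y=2)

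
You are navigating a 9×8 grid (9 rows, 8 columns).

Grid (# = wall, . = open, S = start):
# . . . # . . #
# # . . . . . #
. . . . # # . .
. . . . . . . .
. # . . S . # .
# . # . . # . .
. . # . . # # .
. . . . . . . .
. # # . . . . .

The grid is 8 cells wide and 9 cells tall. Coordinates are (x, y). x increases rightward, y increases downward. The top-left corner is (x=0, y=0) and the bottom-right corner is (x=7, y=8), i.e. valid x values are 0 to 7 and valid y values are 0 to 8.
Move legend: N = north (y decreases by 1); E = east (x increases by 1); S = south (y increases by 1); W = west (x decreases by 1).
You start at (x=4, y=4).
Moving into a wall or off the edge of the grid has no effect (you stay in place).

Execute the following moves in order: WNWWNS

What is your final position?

Answer: Final position: (x=1, y=3)

Derivation:
Start: (x=4, y=4)
  W (west): (x=4, y=4) -> (x=3, y=4)
  N (north): (x=3, y=4) -> (x=3, y=3)
  W (west): (x=3, y=3) -> (x=2, y=3)
  W (west): (x=2, y=3) -> (x=1, y=3)
  N (north): (x=1, y=3) -> (x=1, y=2)
  S (south): (x=1, y=2) -> (x=1, y=3)
Final: (x=1, y=3)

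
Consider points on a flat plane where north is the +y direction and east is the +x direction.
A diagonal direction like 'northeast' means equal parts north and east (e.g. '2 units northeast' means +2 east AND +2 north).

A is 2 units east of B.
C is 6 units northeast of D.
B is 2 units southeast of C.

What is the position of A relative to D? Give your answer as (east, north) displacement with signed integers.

Answer: A is at (east=10, north=4) relative to D.

Derivation:
Place D at the origin (east=0, north=0).
  C is 6 units northeast of D: delta (east=+6, north=+6); C at (east=6, north=6).
  B is 2 units southeast of C: delta (east=+2, north=-2); B at (east=8, north=4).
  A is 2 units east of B: delta (east=+2, north=+0); A at (east=10, north=4).
Therefore A relative to D: (east=10, north=4).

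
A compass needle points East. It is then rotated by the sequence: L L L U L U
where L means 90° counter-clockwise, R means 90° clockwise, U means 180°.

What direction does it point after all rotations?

Start: East
  L (left (90° counter-clockwise)) -> North
  L (left (90° counter-clockwise)) -> West
  L (left (90° counter-clockwise)) -> South
  U (U-turn (180°)) -> North
  L (left (90° counter-clockwise)) -> West
  U (U-turn (180°)) -> East
Final: East

Answer: Final heading: East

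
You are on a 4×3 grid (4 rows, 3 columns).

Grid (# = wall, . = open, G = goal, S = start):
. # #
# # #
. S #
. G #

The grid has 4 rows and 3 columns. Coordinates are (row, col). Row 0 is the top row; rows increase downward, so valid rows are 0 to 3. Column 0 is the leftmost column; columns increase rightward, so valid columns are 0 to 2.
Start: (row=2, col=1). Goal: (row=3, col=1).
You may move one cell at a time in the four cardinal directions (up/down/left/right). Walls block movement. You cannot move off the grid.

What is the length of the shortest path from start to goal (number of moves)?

BFS from (row=2, col=1) until reaching (row=3, col=1):
  Distance 0: (row=2, col=1)
  Distance 1: (row=2, col=0), (row=3, col=1)  <- goal reached here
One shortest path (1 moves): (row=2, col=1) -> (row=3, col=1)

Answer: Shortest path length: 1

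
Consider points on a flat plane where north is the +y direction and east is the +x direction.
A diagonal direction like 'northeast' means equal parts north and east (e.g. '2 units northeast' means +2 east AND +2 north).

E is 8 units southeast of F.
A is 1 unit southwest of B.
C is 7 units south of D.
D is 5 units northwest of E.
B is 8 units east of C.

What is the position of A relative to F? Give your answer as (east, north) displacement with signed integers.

Answer: A is at (east=10, north=-11) relative to F.

Derivation:
Place F at the origin (east=0, north=0).
  E is 8 units southeast of F: delta (east=+8, north=-8); E at (east=8, north=-8).
  D is 5 units northwest of E: delta (east=-5, north=+5); D at (east=3, north=-3).
  C is 7 units south of D: delta (east=+0, north=-7); C at (east=3, north=-10).
  B is 8 units east of C: delta (east=+8, north=+0); B at (east=11, north=-10).
  A is 1 unit southwest of B: delta (east=-1, north=-1); A at (east=10, north=-11).
Therefore A relative to F: (east=10, north=-11).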